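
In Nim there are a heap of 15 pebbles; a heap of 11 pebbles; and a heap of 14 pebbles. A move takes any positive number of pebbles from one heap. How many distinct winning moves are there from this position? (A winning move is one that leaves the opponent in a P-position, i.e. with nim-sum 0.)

Write each in binary and XOR column by column:
  1111  (15)
  1011  (11)
  1110  (14)
  ----
  1010  (10)
The overall nim-sum is X = 10. A heap of size p has a winning move iff p XOR X < p (reduce it to p XOR X).
  15: 15 XOR 10 = 5 < 15 — winning move (to 5).
  11: 11 XOR 10 = 1 < 11 — winning move (to 1).
  14: 14 XOR 10 = 4 < 14 — winning move (to 4).
That gives 3 winning moves.

3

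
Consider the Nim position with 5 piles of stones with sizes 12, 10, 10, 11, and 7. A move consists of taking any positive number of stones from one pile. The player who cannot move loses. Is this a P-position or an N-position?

P-position

Nim-sum: 12 ⊕ 10 ⊕ 10 ⊕ 11 ⊕ 7 = 0.
The nim-sum is 0, so this is a P-position: the player to move is in a losing position under optimal play.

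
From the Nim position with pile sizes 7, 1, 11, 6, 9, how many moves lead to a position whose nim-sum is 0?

3

Compute the nim-sum pairwise:
7 ^ 1 = 6
6 ^ 11 = 13
13 ^ 6 = 11
11 ^ 9 = 2
The overall nim-sum is X = 2. A pile of size p has a winning move iff p XOR X < p (reduce it to p XOR X).
  7: 7 XOR 2 = 5 < 7 — winning move (to 5).
  1: 1 XOR 2 = 3 ≥ 1 — no move.
  11: 11 XOR 2 = 9 < 11 — winning move (to 9).
  6: 6 XOR 2 = 4 < 6 — winning move (to 4).
  9: 9 XOR 2 = 11 ≥ 9 — no move.
That gives 3 winning moves.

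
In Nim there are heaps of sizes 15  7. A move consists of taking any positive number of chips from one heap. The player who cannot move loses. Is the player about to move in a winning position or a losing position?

Winning position

Compute the nim-sum pairwise:
15 ^ 7 = 8
The nim-sum is 8 ≠ 0, so this is an N-position: the player to move can win.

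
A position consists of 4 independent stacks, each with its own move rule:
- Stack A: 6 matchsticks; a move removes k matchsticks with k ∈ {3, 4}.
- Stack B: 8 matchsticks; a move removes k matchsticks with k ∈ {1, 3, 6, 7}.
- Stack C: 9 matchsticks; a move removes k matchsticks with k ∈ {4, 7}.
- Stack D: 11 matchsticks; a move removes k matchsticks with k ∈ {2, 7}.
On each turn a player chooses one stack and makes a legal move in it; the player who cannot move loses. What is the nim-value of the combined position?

3

Grundy values for stack A (subtraction set {3, 4}):
g(0) = mex{} = 0
g(1) = mex{} = 0
g(2) = mex{} = 0
g(3) = mex{0} = 1
g(4) = mex{0} = 1
g(5) = mex{0} = 1
g(6) = mex{0,1} = 2
So g(6) = 2.
Grundy values for stack B (subtraction set {1, 3, 6, 7}):
k:     0  1  2  3  4  5  6  7  8
g(k):  0  1  0  1  0  1  2  3  2
So g(8) = 2.
Grundy values for stack C (subtraction set {4, 7}):
g(0) = mex{} = 0
g(1) = mex{} = 0
g(2) = mex{} = 0
g(3) = mex{} = 0
g(4) = mex{0} = 1
g(5) = mex{0} = 1
g(6) = mex{0} = 1
g(7) = mex{0} = 1
g(8) = mex{0,1} = 2
g(9) = mex{0,1} = 2
So g(9) = 2.
For stack D, compute g(0), g(1), … with moves {2, 7}:
g(0) = mex{} = 0
g(1) = mex{} = 0
g(2) = mex{0} = 1
g(3) = mex{0} = 1
g(4) = mex{1} = 0
g(5) = mex{1} = 0
g(6) = mex{0} = 1
g(7) = mex{0} = 1
g(8) = mex{0,1} = 2
g(9) = mex{1} = 0
g(10) = mex{1,2} = 0
g(11) = mex{0} = 1
So g(11) = 1.
By the Sprague-Grundy theorem, the Grundy value of a sum of independent games is the XOR of the component values.
Combined value = 2 ⊕ 2 ⊕ 2 ⊕ 1 = 3.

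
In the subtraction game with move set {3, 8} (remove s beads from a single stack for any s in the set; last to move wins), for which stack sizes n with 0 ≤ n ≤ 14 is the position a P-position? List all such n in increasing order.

0, 1, 2, 6, 7, 11, 12, 13

Grundy values for subtraction set {3, 8}:
g(0) = mex{} = 0
g(1) = mex{} = 0
g(2) = mex{} = 0
g(3) = mex{0} = 1
g(4) = mex{0} = 1
g(5) = mex{0} = 1
g(6) = mex{1} = 0
g(7) = mex{1} = 0
g(8) = mex{0,1} = 2
g(9) = mex{0} = 1
g(10) = mex{0} = 1
g(11) = mex{1,2} = 0
g(12) = mex{1} = 0
g(13) = mex{1} = 0
g(14) = mex{0} = 1
The P-positions (g = 0) in 0..14 are 0, 1, 2, 6, 7, 11, 12, 13.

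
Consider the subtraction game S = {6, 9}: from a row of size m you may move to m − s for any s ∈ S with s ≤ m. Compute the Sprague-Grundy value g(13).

Grundy values for subtraction set {6, 9}:
g(0) = mex{} = 0
g(1) = mex{} = 0
g(2) = mex{} = 0
g(3) = mex{} = 0
g(4) = mex{} = 0
g(5) = mex{} = 0
g(6) = mex{0} = 1
g(7) = mex{0} = 1
g(8) = mex{0} = 1
g(9) = mex{0} = 1
g(10) = mex{0} = 1
g(11) = mex{0} = 1
g(12) = mex{0,1} = 2
g(13) = mex{0,1} = 2
So g(13) = 2.

2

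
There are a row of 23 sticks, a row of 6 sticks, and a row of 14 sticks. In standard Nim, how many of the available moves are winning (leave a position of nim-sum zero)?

Compute the nim-sum pairwise:
23 ^ 6 = 17
17 ^ 14 = 31
The overall nim-sum is X = 31. A row of size p has a winning move iff p XOR X < p (reduce it to p XOR X).
  23: 23 XOR 31 = 8 < 23 — winning move (to 8).
  6: 6 XOR 31 = 25 ≥ 6 — no move.
  14: 14 XOR 31 = 17 ≥ 14 — no move.
That gives 1 winning move.

1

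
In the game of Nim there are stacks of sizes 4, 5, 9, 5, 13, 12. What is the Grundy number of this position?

Compute the nim-sum pairwise:
4 ⊕ 5 = 1
1 ⊕ 9 = 8
8 ⊕ 5 = 13
13 ⊕ 13 = 0
0 ⊕ 12 = 12

12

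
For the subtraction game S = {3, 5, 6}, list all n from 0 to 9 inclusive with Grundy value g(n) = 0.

0, 1, 2, 9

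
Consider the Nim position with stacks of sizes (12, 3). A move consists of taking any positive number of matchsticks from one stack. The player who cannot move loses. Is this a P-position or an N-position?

N-position

Compute the nim-sum pairwise:
12 ^ 3 = 15
The nim-sum is 15 ≠ 0, so this is an N-position: the player to move can win.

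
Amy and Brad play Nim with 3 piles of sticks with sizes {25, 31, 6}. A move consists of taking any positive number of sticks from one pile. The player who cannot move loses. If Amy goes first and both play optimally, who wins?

Brad wins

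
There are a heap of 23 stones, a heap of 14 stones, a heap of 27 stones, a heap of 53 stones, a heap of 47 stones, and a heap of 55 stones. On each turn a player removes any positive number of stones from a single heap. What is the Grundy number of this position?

47

Bitwise XOR of the heap sizes:
  010111  (23)
  001110  (14)
  011011  (27)
  110101  (53)
  101111  (47)
  110111  (55)
  ------
  101111  (47)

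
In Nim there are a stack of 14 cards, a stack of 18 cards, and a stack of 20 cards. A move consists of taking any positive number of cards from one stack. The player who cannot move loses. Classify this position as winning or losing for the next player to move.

Nim-sum: 14 XOR 18 XOR 20 = 8.
The nim-sum is 8 ≠ 0, so this is an N-position: the player to move can win.

Winning position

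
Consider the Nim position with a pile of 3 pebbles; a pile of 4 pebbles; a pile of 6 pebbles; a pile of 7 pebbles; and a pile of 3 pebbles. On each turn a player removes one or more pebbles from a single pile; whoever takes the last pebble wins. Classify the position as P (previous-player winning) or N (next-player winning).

In binary:
  011  (3)
  100  (4)
  110  (6)
  111  (7)
  011  (3)
  ---
  101  (5)
The nim-sum is 5 ≠ 0, so this is an N-position: the player to move can win.

N-position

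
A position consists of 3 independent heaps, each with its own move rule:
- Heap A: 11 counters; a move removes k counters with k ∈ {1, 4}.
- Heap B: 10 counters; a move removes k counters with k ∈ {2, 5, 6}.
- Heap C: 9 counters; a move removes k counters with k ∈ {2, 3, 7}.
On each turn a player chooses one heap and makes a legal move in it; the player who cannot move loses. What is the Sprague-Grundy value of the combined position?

For heap A, compute g(0), g(1), … with moves {1, 4}:
g(0) = mex{} = 0
g(1) = mex{0} = 1
g(2) = mex{1} = 0
g(3) = mex{0} = 1
g(4) = mex{0,1} = 2
g(5) = mex{1,2} = 0
g(6) = mex{0} = 1
g(7) = mex{1} = 0
g(8) = mex{0,2} = 1
g(9) = mex{0,1} = 2
g(10) = mex{1,2} = 0
g(11) = mex{0} = 1
So g(11) = 1.
Build the Grundy sequence for heap B with g(k) = mex{g(k−s) : s ∈ {2, 5, 6}, s ≤ k}:
g(0) = mex{} = 0
g(1) = mex{} = 0
g(2) = mex{0} = 1
g(3) = mex{0} = 1
g(4) = mex{1} = 0
g(5) = mex{0,1} = 2
g(6) = mex{0} = 1
g(7) = mex{0,1,2} = 3
g(8) = mex{1} = 0
g(9) = mex{0,1,3} = 2
g(10) = mex{0,2} = 1
So g(10) = 1.
Grundy values for heap C (subtraction set {2, 3, 7}):
k:     0  1  2  3  4  5  6  7  8  9
g(k):  0  0  1  1  2  0  0  1  1  2
So g(9) = 2.
The value of a disjunctive sum is the nim-sum of the parts.
Combined value = 1 ⊕ 1 ⊕ 2 = 2.

2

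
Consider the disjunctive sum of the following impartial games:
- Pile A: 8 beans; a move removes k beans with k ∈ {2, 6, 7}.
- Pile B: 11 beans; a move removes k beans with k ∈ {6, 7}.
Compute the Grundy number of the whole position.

3

For pile A, compute g(0), g(1), … with moves {2, 6, 7}:
k:     0  1  2  3  4  5  6  7  8
g(k):  0  0  1  1  0  0  1  1  2
So g(8) = 2.
For pile B, compute g(0), g(1), … with moves {6, 7}:
k:     0  1  2  3  4  5  6  7  8  9 10 11
g(k):  0  0  0  0  0  0  1  1  1  1  1  1
So g(11) = 1.
The value of a disjunctive sum is the nim-sum of the parts.
Combined value = 2 XOR 1 = 3.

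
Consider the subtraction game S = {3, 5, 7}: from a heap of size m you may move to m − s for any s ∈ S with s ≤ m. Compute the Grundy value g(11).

0

Build the Grundy sequence with g(k) = mex{g(k−s) : s ∈ {3, 5, 7}, s ≤ k}:
k:     0  1  2  3  4  5  6  7  8  9 10 11
g(k):  0  0  0  1  1  1  2  2  2  3  0  0
So g(11) = 0.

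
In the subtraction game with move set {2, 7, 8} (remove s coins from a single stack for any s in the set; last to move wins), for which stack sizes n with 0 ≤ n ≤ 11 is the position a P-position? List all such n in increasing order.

0, 1, 4, 5, 10

Compute g(0), g(1), … for moves {2, 7, 8}:
k:     0  1  2  3  4  5  6  7  8  9 10 11
g(k):  0  0  1  1  0  0  1  1  2  2  0  3
The P-positions (g = 0) in 0..11 are 0, 1, 4, 5, 10.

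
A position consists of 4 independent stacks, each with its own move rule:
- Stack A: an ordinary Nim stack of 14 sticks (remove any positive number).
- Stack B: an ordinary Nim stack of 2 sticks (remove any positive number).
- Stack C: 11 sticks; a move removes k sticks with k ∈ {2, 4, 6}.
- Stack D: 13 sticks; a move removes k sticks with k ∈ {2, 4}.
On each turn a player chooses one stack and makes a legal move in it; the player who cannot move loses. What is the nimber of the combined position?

Stack A is a plain Nim stack of size 14, so its Grundy value is 14.
Stack B is a plain Nim stack of size 2, so its Grundy value is 2.
Build the Grundy sequence for stack C with g(k) = mex{g(k−s) : s ∈ {2, 4, 6}, s ≤ k}:
k:     0  1  2  3  4  5  6  7  8  9 10 11
g(k):  0  0  1  1  2  2  3  3  0  0  1  1
So g(11) = 1.
Grundy values for stack D (subtraction set {2, 4}):
g(0) = mex{} = 0
g(1) = mex{} = 0
g(2) = mex{0} = 1
g(3) = mex{0} = 1
g(4) = mex{0,1} = 2
g(5) = mex{0,1} = 2
g(6) = mex{1,2} = 0
g(7) = mex{1,2} = 0
g(8) = mex{0,2} = 1
g(9) = mex{0,2} = 1
g(10) = mex{0,1} = 2
g(11) = mex{0,1} = 2
g(12) = mex{1,2} = 0
g(13) = mex{1,2} = 0
So g(13) = 0.
By the Sprague-Grundy theorem, the Grundy value of a sum of independent games is the XOR of the component values.
Combined value = 14 ⊕ 2 ⊕ 1 ⊕ 0 = 13.

13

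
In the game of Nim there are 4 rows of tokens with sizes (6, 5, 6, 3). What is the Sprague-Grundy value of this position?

Nim-sum: 6 ^ 5 ^ 6 ^ 3 = 6.

6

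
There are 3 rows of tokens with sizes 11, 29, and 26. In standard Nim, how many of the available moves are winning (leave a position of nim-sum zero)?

3

Bitwise XOR of the heap sizes:
  01011  (11)
  11101  (29)
  11010  (26)
  -----
  01100  (12)
The overall nim-sum is X = 12. A row of size p has a winning move iff p XOR X < p (reduce it to p XOR X).
  11: 11 XOR 12 = 7 < 11 — winning move (to 7).
  29: 29 XOR 12 = 17 < 29 — winning move (to 17).
  26: 26 XOR 12 = 22 < 26 — winning move (to 22).
That gives 3 winning moves.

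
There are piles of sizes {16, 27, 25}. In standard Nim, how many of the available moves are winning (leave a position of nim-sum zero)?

Write each in binary and XOR column by column:
  10000  (16)
  11011  (27)
  11001  (25)
  -----
  10010  (18)
The overall nim-sum is X = 18. A pile of size p has a winning move iff p XOR X < p (reduce it to p XOR X).
  16: 16 XOR 18 = 2 < 16 — winning move (to 2).
  27: 27 XOR 18 = 9 < 27 — winning move (to 9).
  25: 25 XOR 18 = 11 < 25 — winning move (to 11).
That gives 3 winning moves.

3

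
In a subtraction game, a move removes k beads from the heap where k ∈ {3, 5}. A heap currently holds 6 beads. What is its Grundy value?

2

Build the Grundy sequence with g(k) = mex{g(k−s) : s ∈ {3, 5}, s ≤ k}:
k:     0  1  2  3  4  5  6
g(k):  0  0  0  1  1  1  2
So g(6) = 2.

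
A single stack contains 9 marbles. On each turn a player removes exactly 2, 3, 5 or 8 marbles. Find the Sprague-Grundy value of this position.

1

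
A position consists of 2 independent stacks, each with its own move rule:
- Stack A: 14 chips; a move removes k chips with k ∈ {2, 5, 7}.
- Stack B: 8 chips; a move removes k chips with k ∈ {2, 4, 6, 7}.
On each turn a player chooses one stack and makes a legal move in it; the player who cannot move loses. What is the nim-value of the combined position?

For stack A, compute g(0), g(1), … with moves {2, 5, 7}:
k:     0  1  2  3  4  5  6  7  8  9 10 11 12 13 14
g(k):  0  0  1  1  0  2  1  3  2  2  0  3  1  0  0
So g(14) = 0.
Grundy values for stack B (subtraction set {2, 4, 6, 7}):
k:     0  1  2  3  4  5  6  7  8
g(k):  0  0  1  1  2  2  3  3  4
So g(8) = 4.
The value of a disjunctive sum is the nim-sum of the parts.
Combined value = 0 ⊕ 4 = 4.

4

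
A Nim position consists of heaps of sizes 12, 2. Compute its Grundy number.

14

Write each in binary and XOR column by column:
  1100  (12)
  0010  (2)
  ----
  1110  (14)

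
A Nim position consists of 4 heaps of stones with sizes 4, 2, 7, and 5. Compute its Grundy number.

Compute the nim-sum pairwise:
4 ⊕ 2 = 6
6 ⊕ 7 = 1
1 ⊕ 5 = 4

4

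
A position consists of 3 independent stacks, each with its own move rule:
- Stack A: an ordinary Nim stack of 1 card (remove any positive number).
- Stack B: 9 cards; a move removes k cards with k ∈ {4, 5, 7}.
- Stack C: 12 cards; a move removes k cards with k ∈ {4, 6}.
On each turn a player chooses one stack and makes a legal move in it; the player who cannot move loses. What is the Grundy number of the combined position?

3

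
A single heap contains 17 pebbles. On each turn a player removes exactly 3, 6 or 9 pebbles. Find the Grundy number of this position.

1

Grundy values for subtraction set {3, 6, 9}:
k:     0  1  2  3  4  5  6  7  8  9 10 11 12 13 14 15 16 17
g(k):  0  0  0  1  1  1  2  2  2  3  3  3  0  0  0  1  1  1
So g(17) = 1.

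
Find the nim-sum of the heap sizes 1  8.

9

In binary:
  0001  (1)
  1000  (8)
  ----
  1001  (9)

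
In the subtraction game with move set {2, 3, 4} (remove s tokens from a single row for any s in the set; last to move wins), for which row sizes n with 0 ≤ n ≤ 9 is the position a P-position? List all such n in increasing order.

0, 1, 6, 7

Build the Grundy sequence with g(k) = mex{g(k−s) : s ∈ {2, 3, 4}, s ≤ k}:
k:     0  1  2  3  4  5  6  7  8  9
g(k):  0  0  1  1  2  2  0  0  1  1
The P-positions (g = 0) in 0..9 are 0, 1, 6, 7.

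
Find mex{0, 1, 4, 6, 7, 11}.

The values 0, 1 are all present; 2 is the first non-negative integer missing from the set.

2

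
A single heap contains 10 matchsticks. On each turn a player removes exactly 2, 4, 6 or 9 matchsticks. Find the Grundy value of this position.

Build the Grundy sequence with g(k) = mex{g(k−s) : s ∈ {2, 4, 6, 9}, s ≤ k}:
g(0) = mex{} = 0
g(1) = mex{} = 0
g(2) = mex{0} = 1
g(3) = mex{0} = 1
g(4) = mex{0,1} = 2
g(5) = mex{0,1} = 2
g(6) = mex{0,1,2} = 3
g(7) = mex{0,1,2} = 3
g(8) = mex{1,2,3} = 0
g(9) = mex{0,1,2,3} = 4
g(10) = mex{0,2,3} = 1
So g(10) = 1.

1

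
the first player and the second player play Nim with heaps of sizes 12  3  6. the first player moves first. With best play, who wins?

the first player wins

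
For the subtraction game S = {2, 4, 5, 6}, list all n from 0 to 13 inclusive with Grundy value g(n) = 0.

0, 1, 8, 9

Compute g(0), g(1), … for moves {2, 4, 5, 6}:
k:     0  1  2  3  4  5  6  7  8  9 10 11 12 13
g(k):  0  0  1  1  2  2  3  3  0  0  1  1  2  2
The P-positions (g = 0) in 0..13 are 0, 1, 8, 9.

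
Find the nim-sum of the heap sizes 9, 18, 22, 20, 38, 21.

In binary:
  001001  (9)
  010010  (18)
  010110  (22)
  010100  (20)
  100110  (38)
  010101  (21)
  ------
  101010  (42)

42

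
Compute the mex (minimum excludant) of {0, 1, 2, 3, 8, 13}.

The values 0, 1, 2, 3 are all present; 4 is the first non-negative integer missing from the set.

4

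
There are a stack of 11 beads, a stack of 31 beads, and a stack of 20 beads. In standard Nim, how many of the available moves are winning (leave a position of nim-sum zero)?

0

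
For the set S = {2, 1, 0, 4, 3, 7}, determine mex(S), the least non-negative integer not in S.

5

The values 0, 1, 2, 3, 4 are all present; 5 is the first non-negative integer missing from the set.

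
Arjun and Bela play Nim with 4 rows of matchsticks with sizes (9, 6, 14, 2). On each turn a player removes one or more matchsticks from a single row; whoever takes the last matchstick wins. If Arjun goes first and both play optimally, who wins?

Arjun wins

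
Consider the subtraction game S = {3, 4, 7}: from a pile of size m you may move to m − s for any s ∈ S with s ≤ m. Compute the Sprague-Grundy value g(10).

0

Build the Grundy sequence with g(k) = mex{g(k−s) : s ∈ {3, 4, 7}, s ≤ k}:
k:     0  1  2  3  4  5  6  7  8  9 10
g(k):  0  0  0  1  1  1  2  2  2  3  0
So g(10) = 0.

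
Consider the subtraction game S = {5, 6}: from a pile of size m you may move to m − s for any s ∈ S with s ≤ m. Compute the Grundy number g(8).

1

Grundy values for subtraction set {5, 6}:
k:     0  1  2  3  4  5  6  7  8
g(k):  0  0  0  0  0  1  1  1  1
So g(8) = 1.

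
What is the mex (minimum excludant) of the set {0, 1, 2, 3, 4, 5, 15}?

6

The values 0, 1, 2, 3, 4, 5 are all present; 6 is the first non-negative integer missing from the set.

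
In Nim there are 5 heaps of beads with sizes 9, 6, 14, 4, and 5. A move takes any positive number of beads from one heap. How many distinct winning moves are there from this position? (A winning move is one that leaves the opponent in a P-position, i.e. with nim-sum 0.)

Compute the nim-sum pairwise:
9 ^ 6 = 15
15 ^ 14 = 1
1 ^ 4 = 5
5 ^ 5 = 0
The nim-sum is already 0, so every move leaves a nonzero nim-sum — there are no winning moves.

0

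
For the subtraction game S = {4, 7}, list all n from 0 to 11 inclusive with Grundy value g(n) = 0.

0, 1, 2, 3, 11

Build the Grundy sequence with g(k) = mex{g(k−s) : s ∈ {4, 7}, s ≤ k}:
k:     0  1  2  3  4  5  6  7  8  9 10 11
g(k):  0  0  0  0  1  1  1  1  2  2  2  0
The P-positions (g = 0) in 0..11 are 0, 1, 2, 3, 11.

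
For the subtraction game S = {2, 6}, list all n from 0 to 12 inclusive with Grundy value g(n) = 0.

0, 1, 4, 5, 8, 9, 12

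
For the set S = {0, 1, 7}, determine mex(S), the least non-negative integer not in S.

The values 0, 1 are all present; 2 is the first non-negative integer missing from the set.

2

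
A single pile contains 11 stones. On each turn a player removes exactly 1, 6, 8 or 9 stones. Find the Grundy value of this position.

2

Grundy values for subtraction set {1, 6, 8, 9}:
k:     0  1  2  3  4  5  6  7  8  9 10 11
g(k):  0  1  0  1  0  1  2  0  1  2  3  2
So g(11) = 2.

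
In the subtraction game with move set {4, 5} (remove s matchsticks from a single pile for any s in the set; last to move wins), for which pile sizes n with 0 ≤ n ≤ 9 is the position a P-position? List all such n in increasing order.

0, 1, 2, 3, 9

Grundy values for subtraction set {4, 5}:
g(0) = mex{} = 0
g(1) = mex{} = 0
g(2) = mex{} = 0
g(3) = mex{} = 0
g(4) = mex{0} = 1
g(5) = mex{0} = 1
g(6) = mex{0} = 1
g(7) = mex{0} = 1
g(8) = mex{0,1} = 2
g(9) = mex{1} = 0
The P-positions (g = 0) in 0..9 are 0, 1, 2, 3, 9.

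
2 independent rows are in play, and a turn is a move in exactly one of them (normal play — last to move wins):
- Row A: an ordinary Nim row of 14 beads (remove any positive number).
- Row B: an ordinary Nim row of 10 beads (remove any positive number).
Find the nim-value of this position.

4

Row A is a plain Nim row of size 14, so its Grundy value is 14.
Row B is a plain Nim row of size 10, so its Grundy value is 10.
The value of a disjunctive sum is the nim-sum of the parts.
Combined value = 14 XOR 10 = 4.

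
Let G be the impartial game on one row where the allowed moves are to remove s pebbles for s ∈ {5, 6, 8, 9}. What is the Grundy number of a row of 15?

Grundy values for subtraction set {5, 6, 8, 9}:
k:     0  1  2  3  4  5  6  7  8  9 10 11 12 13 14 15
g(k):  0  0  0  0  0  1  1  1  1  1  2  2  2  2  0  0
So g(15) = 0.

0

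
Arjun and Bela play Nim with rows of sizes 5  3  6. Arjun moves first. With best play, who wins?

Bela wins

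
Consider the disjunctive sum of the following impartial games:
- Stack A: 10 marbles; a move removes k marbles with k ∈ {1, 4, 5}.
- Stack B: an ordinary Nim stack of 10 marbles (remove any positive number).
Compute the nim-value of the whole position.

Build the Grundy sequence for stack A with g(k) = mex{g(k−s) : s ∈ {1, 4, 5}, s ≤ k}:
g(0) = mex{} = 0
g(1) = mex{0} = 1
g(2) = mex{1} = 0
g(3) = mex{0} = 1
g(4) = mex{0,1} = 2
g(5) = mex{0,1,2} = 3
g(6) = mex{0,1,3} = 2
g(7) = mex{0,1,2} = 3
g(8) = mex{1,2,3} = 0
g(9) = mex{0,2,3} = 1
g(10) = mex{1,2,3} = 0
So g(10) = 0.
Stack B is a plain Nim stack of size 10, so its Grundy value is 10.
By the Sprague-Grundy theorem, the Grundy value of a sum of independent games is the XOR of the component values.
Combined value = 0 XOR 10 = 10.

10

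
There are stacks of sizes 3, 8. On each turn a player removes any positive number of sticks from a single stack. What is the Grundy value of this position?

11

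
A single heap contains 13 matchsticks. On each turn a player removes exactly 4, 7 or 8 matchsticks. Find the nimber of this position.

0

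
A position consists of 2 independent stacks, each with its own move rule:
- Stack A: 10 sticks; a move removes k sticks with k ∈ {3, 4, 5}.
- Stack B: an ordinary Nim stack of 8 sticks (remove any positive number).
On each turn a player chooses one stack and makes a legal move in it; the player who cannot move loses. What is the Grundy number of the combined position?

8

Build the Grundy sequence for stack A with g(k) = mex{g(k−s) : s ∈ {3, 4, 5}, s ≤ k}:
g(0) = mex{} = 0
g(1) = mex{} = 0
g(2) = mex{} = 0
g(3) = mex{0} = 1
g(4) = mex{0} = 1
g(5) = mex{0} = 1
g(6) = mex{0,1} = 2
g(7) = mex{0,1} = 2
g(8) = mex{1} = 0
g(9) = mex{1,2} = 0
g(10) = mex{1,2} = 0
So g(10) = 0.
Stack B is a plain Nim stack of size 8, so its Grundy value is 8.
By the Sprague-Grundy theorem, the Grundy value of a sum of independent games is the XOR of the component values.
Combined value = 0 ⊕ 8 = 8.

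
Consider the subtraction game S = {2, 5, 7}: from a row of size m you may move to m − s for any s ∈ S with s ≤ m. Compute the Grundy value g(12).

Compute g(0), g(1), … for moves {2, 5, 7}:
k:     0  1  2  3  4  5  6  7  8  9 10 11 12
g(k):  0  0  1  1  0  2  1  3  2  2  0  3  1
So g(12) = 1.

1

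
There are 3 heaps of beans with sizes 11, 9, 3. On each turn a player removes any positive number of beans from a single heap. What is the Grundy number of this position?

1

Write each in binary and XOR column by column:
  1011  (11)
  1001  (9)
  0011  (3)
  ----
  0001  (1)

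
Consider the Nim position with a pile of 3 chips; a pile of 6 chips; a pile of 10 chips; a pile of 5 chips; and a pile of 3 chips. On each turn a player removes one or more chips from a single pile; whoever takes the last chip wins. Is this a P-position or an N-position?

Nim-sum: 3 ^ 6 ^ 10 ^ 5 ^ 3 = 9.
The nim-sum is 9 ≠ 0, so this is an N-position: the player to move can win.

N-position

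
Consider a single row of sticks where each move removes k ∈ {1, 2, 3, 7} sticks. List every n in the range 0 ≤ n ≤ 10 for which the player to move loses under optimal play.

0, 4, 8

Grundy values for subtraction set {1, 2, 3, 7}:
k:     0  1  2  3  4  5  6  7  8  9 10
g(k):  0  1  2  3  0  1  2  3  0  1  2
The P-positions (g = 0) in 0..10 are 0, 4, 8.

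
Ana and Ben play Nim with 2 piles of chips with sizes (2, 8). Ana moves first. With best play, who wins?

Ana wins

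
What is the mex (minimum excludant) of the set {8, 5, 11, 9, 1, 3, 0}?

2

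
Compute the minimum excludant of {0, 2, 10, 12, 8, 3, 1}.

4

The values 0, 1, 2, 3 are all present; 4 is the first non-negative integer missing from the set.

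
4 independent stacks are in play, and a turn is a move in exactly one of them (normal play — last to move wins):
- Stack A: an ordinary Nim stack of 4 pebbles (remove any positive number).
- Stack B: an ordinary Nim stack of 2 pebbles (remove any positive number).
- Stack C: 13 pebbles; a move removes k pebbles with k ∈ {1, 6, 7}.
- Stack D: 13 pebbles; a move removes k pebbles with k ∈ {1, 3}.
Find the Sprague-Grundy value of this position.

6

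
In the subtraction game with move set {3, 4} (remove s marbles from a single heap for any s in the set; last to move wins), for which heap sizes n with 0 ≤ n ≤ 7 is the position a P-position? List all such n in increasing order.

0, 1, 2, 7

Compute g(0), g(1), … for moves {3, 4}:
k:     0  1  2  3  4  5  6  7
g(k):  0  0  0  1  1  1  2  0
The P-positions (g = 0) in 0..7 are 0, 1, 2, 7.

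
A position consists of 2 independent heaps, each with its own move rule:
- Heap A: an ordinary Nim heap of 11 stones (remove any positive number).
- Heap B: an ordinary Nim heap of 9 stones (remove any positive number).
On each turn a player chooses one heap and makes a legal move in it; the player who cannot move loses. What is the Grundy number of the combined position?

2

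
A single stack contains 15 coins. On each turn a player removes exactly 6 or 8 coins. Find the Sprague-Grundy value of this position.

0

Build the Grundy sequence with g(k) = mex{g(k−s) : s ∈ {6, 8}, s ≤ k}:
k:     0  1  2  3  4  5  6  7  8  9 10 11 12 13 14 15
g(k):  0  0  0  0  0  0  1  1  1  1  1  1  2  2  0  0
So g(15) = 0.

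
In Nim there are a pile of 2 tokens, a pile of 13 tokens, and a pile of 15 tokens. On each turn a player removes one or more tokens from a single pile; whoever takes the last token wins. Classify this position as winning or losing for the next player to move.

Losing position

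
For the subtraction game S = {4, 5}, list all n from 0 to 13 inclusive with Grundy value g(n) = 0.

Compute g(0), g(1), … for moves {4, 5}:
k:     0  1  2  3  4  5  6  7  8  9 10 11 12 13
g(k):  0  0  0  0  1  1  1  1  2  0  0  0  0  1
The P-positions (g = 0) in 0..13 are 0, 1, 2, 3, 9, 10, 11, 12.

0, 1, 2, 3, 9, 10, 11, 12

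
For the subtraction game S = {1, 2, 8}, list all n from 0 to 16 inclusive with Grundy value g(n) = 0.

Compute g(0), g(1), … for moves {1, 2, 8}:
k:     0  1  2  3  4  5  6  7  8  9 10 11 12 13 14 15 16
g(k):  0  1  2  0  1  2  0  1  2  0  1  2  0  1  2  0  1
The P-positions (g = 0) in 0..16 are 0, 3, 6, 9, 12, 15.

0, 3, 6, 9, 12, 15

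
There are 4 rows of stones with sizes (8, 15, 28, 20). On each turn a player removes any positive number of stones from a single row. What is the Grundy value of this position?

Nim-sum: 8 ⊕ 15 ⊕ 28 ⊕ 20 = 15.

15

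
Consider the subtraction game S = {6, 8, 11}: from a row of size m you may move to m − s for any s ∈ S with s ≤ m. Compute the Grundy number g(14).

2

Compute g(0), g(1), … for moves {6, 8, 11}:
g(0) = mex{} = 0
g(1) = mex{} = 0
g(2) = mex{} = 0
g(3) = mex{} = 0
g(4) = mex{} = 0
g(5) = mex{} = 0
g(6) = mex{0} = 1
g(7) = mex{0} = 1
g(8) = mex{0} = 1
g(9) = mex{0} = 1
g(10) = mex{0} = 1
g(11) = mex{0} = 1
g(12) = mex{0,1} = 2
g(13) = mex{0,1} = 2
g(14) = mex{0,1} = 2
So g(14) = 2.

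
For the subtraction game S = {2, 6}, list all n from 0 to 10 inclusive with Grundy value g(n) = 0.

0, 1, 4, 5, 8, 9

Build the Grundy sequence with g(k) = mex{g(k−s) : s ∈ {2, 6}, s ≤ k}:
k:     0  1  2  3  4  5  6  7  8  9 10
g(k):  0  0  1  1  0  0  1  1  0  0  1
The P-positions (g = 0) in 0..10 are 0, 1, 4, 5, 8, 9.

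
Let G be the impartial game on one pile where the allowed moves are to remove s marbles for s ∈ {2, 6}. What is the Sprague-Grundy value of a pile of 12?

0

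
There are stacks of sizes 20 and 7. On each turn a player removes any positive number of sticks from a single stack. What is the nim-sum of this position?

19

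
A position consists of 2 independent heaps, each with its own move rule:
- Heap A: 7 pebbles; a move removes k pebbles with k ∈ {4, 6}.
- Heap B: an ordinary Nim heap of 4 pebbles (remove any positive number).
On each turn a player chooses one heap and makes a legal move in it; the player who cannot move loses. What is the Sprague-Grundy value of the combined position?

5

Grundy values for heap A (subtraction set {4, 6}):
k:     0  1  2  3  4  5  6  7
g(k):  0  0  0  0  1  1  1  1
So g(7) = 1.
Heap B is a plain Nim heap of size 4, so its Grundy value is 4.
By the Sprague-Grundy theorem, the Grundy value of a sum of independent games is the XOR of the component values.
Combined value = 1 XOR 4 = 5.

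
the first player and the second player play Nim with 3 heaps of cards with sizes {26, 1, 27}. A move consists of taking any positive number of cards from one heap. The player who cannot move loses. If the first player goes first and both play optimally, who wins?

Nim-sum: 26 ^ 1 ^ 27 = 0.
The nim-sum is 0, so this is a P-position: the player to move is in a losing position under optimal play; the first player is about to move from it and so loses — the second player wins.

the second player wins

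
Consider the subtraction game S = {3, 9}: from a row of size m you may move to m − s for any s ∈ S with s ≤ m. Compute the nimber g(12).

0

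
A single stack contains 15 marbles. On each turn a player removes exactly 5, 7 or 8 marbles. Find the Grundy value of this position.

Build the Grundy sequence with g(k) = mex{g(k−s) : s ∈ {5, 7, 8}, s ≤ k}:
k:     0  1  2  3  4  5  6  7  8  9 10 11 12 13 14 15
g(k):  0  0  0  0  0  1  1  1  1  1  2  2  2  0  0  0
So g(15) = 0.

0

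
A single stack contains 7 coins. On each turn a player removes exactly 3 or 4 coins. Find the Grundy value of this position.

0

Build the Grundy sequence with g(k) = mex{g(k−s) : s ∈ {3, 4}, s ≤ k}:
k:     0  1  2  3  4  5  6  7
g(k):  0  0  0  1  1  1  2  0
So g(7) = 0.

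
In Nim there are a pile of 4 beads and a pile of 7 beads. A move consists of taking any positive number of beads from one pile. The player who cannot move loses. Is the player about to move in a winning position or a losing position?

Winning position

Bitwise XOR of the heap sizes:
  100  (4)
  111  (7)
  ---
  011  (3)
The nim-sum is 3 ≠ 0, so this is an N-position: the player to move can win.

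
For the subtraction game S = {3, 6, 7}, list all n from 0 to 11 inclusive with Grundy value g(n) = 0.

0, 1, 2, 10, 11

Grundy values for subtraction set {3, 6, 7}:
g(0) = mex{} = 0
g(1) = mex{} = 0
g(2) = mex{} = 0
g(3) = mex{0} = 1
g(4) = mex{0} = 1
g(5) = mex{0} = 1
g(6) = mex{0,1} = 2
g(7) = mex{0,1} = 2
g(8) = mex{0,1} = 2
g(9) = mex{0,1,2} = 3
g(10) = mex{1,2} = 0
g(11) = mex{1,2} = 0
The P-positions (g = 0) in 0..11 are 0, 1, 2, 10, 11.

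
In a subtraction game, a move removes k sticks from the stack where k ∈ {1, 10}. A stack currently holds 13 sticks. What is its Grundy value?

0

Compute g(0), g(1), … for moves {1, 10}:
g(0) = mex{} = 0
g(1) = mex{0} = 1
g(2) = mex{1} = 0
g(3) = mex{0} = 1
g(4) = mex{1} = 0
g(5) = mex{0} = 1
g(6) = mex{1} = 0
g(7) = mex{0} = 1
g(8) = mex{1} = 0
g(9) = mex{0} = 1
g(10) = mex{0,1} = 2
g(11) = mex{1,2} = 0
g(12) = mex{0} = 1
g(13) = mex{1} = 0
So g(13) = 0.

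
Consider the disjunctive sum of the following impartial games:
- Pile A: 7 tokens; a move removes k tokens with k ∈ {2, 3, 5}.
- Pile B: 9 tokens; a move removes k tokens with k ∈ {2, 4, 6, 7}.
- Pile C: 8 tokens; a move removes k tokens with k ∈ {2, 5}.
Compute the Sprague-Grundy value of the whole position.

For pile A, compute g(0), g(1), … with moves {2, 3, 5}:
g(0) = mex{} = 0
g(1) = mex{} = 0
g(2) = mex{0} = 1
g(3) = mex{0} = 1
g(4) = mex{0,1} = 2
g(5) = mex{0,1} = 2
g(6) = mex{0,1,2} = 3
g(7) = mex{1,2} = 0
So g(7) = 0.
Build the Grundy sequence for pile B with g(k) = mex{g(k−s) : s ∈ {2, 4, 6, 7}, s ≤ k}:
k:     0  1  2  3  4  5  6  7  8  9
g(k):  0  0  1  1  2  2  3  3  4  0
So g(9) = 0.
For pile C, compute g(0), g(1), … with moves {2, 5}:
g(0) = mex{} = 0
g(1) = mex{} = 0
g(2) = mex{0} = 1
g(3) = mex{0} = 1
g(4) = mex{1} = 0
g(5) = mex{0,1} = 2
g(6) = mex{0} = 1
g(7) = mex{1,2} = 0
g(8) = mex{1} = 0
So g(8) = 0.
The value of a disjunctive sum is the nim-sum of the parts.
Combined value = 0 XOR 0 XOR 0 = 0.

0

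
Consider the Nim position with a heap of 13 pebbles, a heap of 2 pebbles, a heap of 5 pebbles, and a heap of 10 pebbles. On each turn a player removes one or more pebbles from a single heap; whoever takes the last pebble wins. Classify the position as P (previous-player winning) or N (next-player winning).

In binary:
  1101  (13)
  0010  (2)
  0101  (5)
  1010  (10)
  ----
  0000  (0)
The nim-sum is 0, so this is a P-position: the player to move is in a losing position under optimal play.

P-position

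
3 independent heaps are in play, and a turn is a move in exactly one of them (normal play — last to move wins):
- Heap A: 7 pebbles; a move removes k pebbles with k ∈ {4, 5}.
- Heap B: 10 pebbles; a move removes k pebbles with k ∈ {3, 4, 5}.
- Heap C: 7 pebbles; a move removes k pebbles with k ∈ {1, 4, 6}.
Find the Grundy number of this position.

1

Grundy values for heap A (subtraction set {4, 5}):
g(0) = mex{} = 0
g(1) = mex{} = 0
g(2) = mex{} = 0
g(3) = mex{} = 0
g(4) = mex{0} = 1
g(5) = mex{0} = 1
g(6) = mex{0} = 1
g(7) = mex{0} = 1
So g(7) = 1.
Grundy values for heap B (subtraction set {3, 4, 5}):
k:     0  1  2  3  4  5  6  7  8  9 10
g(k):  0  0  0  1  1  1  2  2  0  0  0
So g(10) = 0.
For heap C, compute g(0), g(1), … with moves {1, 4, 6}:
k:     0  1  2  3  4  5  6  7
g(k):  0  1  0  1  2  0  1  0
So g(7) = 0.
By the Sprague-Grundy theorem, the Grundy value of a sum of independent games is the XOR of the component values.
Combined value = 1 ⊕ 0 ⊕ 0 = 1.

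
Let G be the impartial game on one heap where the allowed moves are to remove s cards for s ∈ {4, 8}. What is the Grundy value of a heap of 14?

0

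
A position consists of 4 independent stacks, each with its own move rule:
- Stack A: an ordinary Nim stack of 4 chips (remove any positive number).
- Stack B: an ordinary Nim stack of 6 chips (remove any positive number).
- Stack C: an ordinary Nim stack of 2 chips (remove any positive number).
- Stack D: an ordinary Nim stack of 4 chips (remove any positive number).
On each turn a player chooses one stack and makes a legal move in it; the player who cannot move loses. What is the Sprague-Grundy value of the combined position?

Stack A is a plain Nim stack of size 4, so its Grundy value is 4.
Stack B is a plain Nim stack of size 6, so its Grundy value is 6.
Stack C is a plain Nim stack of size 2, so its Grundy value is 2.
Stack D is a plain Nim stack of size 4, so its Grundy value is 4.
The value of a disjunctive sum is the nim-sum of the parts.
Combined value = 4 ⊕ 6 ⊕ 2 ⊕ 4 = 4.

4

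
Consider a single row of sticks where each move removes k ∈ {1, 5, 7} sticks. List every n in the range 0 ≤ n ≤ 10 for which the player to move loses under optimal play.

0, 2, 4, 6, 8, 10

Build the Grundy sequence with g(k) = mex{g(k−s) : s ∈ {1, 5, 7}, s ≤ k}:
k:     0  1  2  3  4  5  6  7  8  9 10
g(k):  0  1  0  1  0  1  0  1  0  1  0
The P-positions (g = 0) in 0..10 are 0, 2, 4, 6, 8, 10.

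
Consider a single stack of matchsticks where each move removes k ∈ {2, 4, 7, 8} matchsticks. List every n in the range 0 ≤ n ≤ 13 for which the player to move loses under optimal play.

0, 1, 6, 11, 12

Grundy values for subtraction set {2, 4, 7, 8}:
k:     0  1  2  3  4  5  6  7  8  9 10 11 12 13
g(k):  0  0  1  1  2  2  0  3  1  4  2  0  0  1
The P-positions (g = 0) in 0..13 are 0, 1, 6, 11, 12.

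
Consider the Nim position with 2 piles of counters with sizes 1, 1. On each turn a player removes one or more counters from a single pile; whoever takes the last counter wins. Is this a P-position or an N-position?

P-position

Write each in binary and XOR column by column:
  1  (1)
  1  (1)
  -
  0  (0)
The nim-sum is 0, so this is a P-position: the player to move is in a losing position under optimal play.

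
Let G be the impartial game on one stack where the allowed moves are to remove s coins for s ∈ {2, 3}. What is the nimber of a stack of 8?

1

Grundy values for subtraction set {2, 3}:
g(0) = mex{} = 0
g(1) = mex{} = 0
g(2) = mex{0} = 1
g(3) = mex{0} = 1
g(4) = mex{0,1} = 2
g(5) = mex{1} = 0
g(6) = mex{1,2} = 0
g(7) = mex{0,2} = 1
g(8) = mex{0} = 1
So g(8) = 1.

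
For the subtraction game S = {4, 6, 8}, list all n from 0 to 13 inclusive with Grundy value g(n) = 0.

0, 1, 2, 3, 12, 13

Build the Grundy sequence with g(k) = mex{g(k−s) : s ∈ {4, 6, 8}, s ≤ k}:
g(0) = mex{} = 0
g(1) = mex{} = 0
g(2) = mex{} = 0
g(3) = mex{} = 0
g(4) = mex{0} = 1
g(5) = mex{0} = 1
g(6) = mex{0} = 1
g(7) = mex{0} = 1
g(8) = mex{0,1} = 2
g(9) = mex{0,1} = 2
g(10) = mex{0,1} = 2
g(11) = mex{0,1} = 2
g(12) = mex{1,2} = 0
g(13) = mex{1,2} = 0
The P-positions (g = 0) in 0..13 are 0, 1, 2, 3, 12, 13.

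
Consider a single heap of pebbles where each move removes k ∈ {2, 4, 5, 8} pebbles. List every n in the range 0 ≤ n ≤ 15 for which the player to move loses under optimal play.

0, 1, 7, 10, 13

Grundy values for subtraction set {2, 4, 5, 8}:
k:     0  1  2  3  4  5  6  7  8  9 10 11 12 13 14 15
g(k):  0  0  1  1  2  2  3  0  4  1  0  2  1  0  2  1
The P-positions (g = 0) in 0..15 are 0, 1, 7, 10, 13.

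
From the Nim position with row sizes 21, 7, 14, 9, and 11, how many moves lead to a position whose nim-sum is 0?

1

Nim-sum: 21 ⊕ 7 ⊕ 14 ⊕ 9 ⊕ 11 = 30.
The overall nim-sum is X = 30. A row of size p has a winning move iff p XOR X < p (reduce it to p XOR X).
  21: 21 XOR 30 = 11 < 21 — winning move (to 11).
  7: 7 XOR 30 = 25 ≥ 7 — no move.
  14: 14 XOR 30 = 16 ≥ 14 — no move.
  9: 9 XOR 30 = 23 ≥ 9 — no move.
  11: 11 XOR 30 = 21 ≥ 11 — no move.
That gives 1 winning move.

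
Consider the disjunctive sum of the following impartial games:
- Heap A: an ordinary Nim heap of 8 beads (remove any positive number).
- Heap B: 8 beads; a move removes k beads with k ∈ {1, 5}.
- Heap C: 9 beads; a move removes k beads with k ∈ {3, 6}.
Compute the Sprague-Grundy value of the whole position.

Heap A is a plain Nim heap of size 8, so its Grundy value is 8.
For heap B, compute g(0), g(1), … with moves {1, 5}:
k:     0  1  2  3  4  5  6  7  8
g(k):  0  1  0  1  0  1  0  1  0
So g(8) = 0.
For heap C, compute g(0), g(1), … with moves {3, 6}:
k:     0  1  2  3  4  5  6  7  8  9
g(k):  0  0  0  1  1  1  2  2  2  0
So g(9) = 0.
By the Sprague-Grundy theorem, the Grundy value of a sum of independent games is the XOR of the component values.
Combined value = 8 ⊕ 0 ⊕ 0 = 8.

8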